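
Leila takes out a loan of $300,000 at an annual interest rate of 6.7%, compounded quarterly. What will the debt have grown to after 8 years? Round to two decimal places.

$510,475.67

Periodic rate = 6.7%/4 = 0.01675; periods = 4·8 = 32.
A = 300,000·(1 + 0.01675)^32 ≈ 300,000·1.70158557196 ≈ 510,475.6716.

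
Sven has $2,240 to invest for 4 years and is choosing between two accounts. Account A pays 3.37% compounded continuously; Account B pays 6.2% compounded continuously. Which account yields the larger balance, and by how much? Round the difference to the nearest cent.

Account B, by $307.22

Account A growth factor: e^(0.0337·4) = e^0.1348 ≈ 1.1443079; balance ≈ 2,563.2497.
Account B growth factor: e^(0.062·4) = e^0.248 ≈ 1.281459932; balance ≈ 2,870.4702.
Account B is larger by 307.2206.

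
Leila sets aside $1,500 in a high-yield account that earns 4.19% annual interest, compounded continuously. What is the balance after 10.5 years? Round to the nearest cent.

A = P·e^(rt) = 1,500·e^(0.0419·10.5) = 1,500·e^0.43995.
e^0.43995 ≈ 1.552629585, so A ≈ 2,328.9444.

$2,328.94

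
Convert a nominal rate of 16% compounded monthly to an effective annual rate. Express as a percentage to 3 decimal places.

17.227%

One year is 12 periods at 0.0133333 each: (1 + 0.0133333)^12 ≈ 1.172271.
EAR = 1.172271 − 1 ≈ 17.22708%.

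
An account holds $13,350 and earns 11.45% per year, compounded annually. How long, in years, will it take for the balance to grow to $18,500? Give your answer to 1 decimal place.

(1 + 0.1145)^t = 18,500/13,350 = 1.3858.
t·ln(1 + 0.1145) = ln(1.3858); t = 0.32625/0.108406 ≈ 3.0096.

3.0 years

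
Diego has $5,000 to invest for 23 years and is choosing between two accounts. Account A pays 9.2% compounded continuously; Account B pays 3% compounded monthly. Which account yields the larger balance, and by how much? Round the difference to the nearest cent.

Account A growth factor: e^(0.092·23) = e^2.116 ≈ 8.2978794981; balance ≈ 41,489.3975.
Account B growth factor: (1 + 0.0025)^276 ≈ 1.991999553; balance ≈ 9,959.9978.
Account A is larger by 31,529.3997.

Account A, by $31,529.40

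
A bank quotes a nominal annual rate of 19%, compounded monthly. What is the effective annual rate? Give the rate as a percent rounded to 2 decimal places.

20.75%

One year is 12 periods at 0.0158333 each: (1 + 0.0158333)^12 ≈ 1.207451.
EAR = 1.207451 − 1 ≈ 20.74510%.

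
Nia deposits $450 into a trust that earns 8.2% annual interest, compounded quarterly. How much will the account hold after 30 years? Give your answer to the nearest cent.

$5,137.76

Growth factor = (1 + 0.0205)^120 ≈ 11.41723884.
A ≈ 450 × 11.41723884 ≈ 5,137.7575.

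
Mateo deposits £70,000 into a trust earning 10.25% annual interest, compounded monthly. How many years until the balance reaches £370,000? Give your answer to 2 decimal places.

16.31 years

We need (1 + 0.00854167)^(12t) = 5.2857, so 12t = ln 5.2857 / ln 1.008542 ≈ 195.7591.
t ≈ 195.7591/12 = 16.3133 years.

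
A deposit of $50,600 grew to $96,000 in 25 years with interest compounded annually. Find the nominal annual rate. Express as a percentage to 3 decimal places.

2.595%

The 25-period growth factor is 96,000/50,600 = 1.89723.
r = 1.89723^(1/25) − 1 ≈ 0.0259468, i.e. 2.59468%.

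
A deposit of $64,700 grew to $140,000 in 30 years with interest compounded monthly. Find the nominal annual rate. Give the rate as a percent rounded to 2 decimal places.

The 360-period growth factor is 140,000/64,700 = 2.16383.
r/12 = 2.16383^(1/360) − 1 ≈ 0.00214641, so r ≈ 12·0.00214641 = 2.57570%.

2.58%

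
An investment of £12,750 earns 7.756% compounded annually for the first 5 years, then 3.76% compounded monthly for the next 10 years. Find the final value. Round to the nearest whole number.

£26,962

Phase 1: 12,750·(1 + 0.07756)^5 ≈ 18,523.2630.
Phase 2: 18,523.2630·(1 + 0.0376/12)^120 ≈ 26,962.2991.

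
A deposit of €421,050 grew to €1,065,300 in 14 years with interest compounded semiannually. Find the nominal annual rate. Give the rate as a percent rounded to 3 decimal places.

6.742%

The 28-period growth factor is 1,065,300/421,050 = 2.5301.
r/2 = 2.5301^(1/28) − 1 ≈ 0.0337078, so r ≈ 2·0.0337078 = 6.74156%.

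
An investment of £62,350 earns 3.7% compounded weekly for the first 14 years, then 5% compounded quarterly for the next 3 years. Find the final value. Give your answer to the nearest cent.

£121,467.86

After 14 years at 3.7%: 62,350 × 1.67835777241 ≈ 104,645.6071.
Then 3 years at 5%: 104,645.6071 × 1.16075451772 ≈ 121,467.8612.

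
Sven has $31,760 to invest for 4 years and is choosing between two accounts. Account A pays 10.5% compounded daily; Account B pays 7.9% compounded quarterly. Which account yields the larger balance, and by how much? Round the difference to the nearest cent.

Account A, by $4,905.57

Account A growth factor: (1 + 0.105/365)^1460 ≈ 1.5218696329; balance ≈ 48,334.5795.
Account B growth factor: (1 + 0.01975)^16 ≈ 1.3674121165; balance ≈ 43,429.0088.
Account A is larger by 4,905.5707.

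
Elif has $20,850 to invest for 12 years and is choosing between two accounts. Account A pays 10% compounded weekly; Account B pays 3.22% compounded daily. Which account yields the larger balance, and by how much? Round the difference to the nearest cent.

A: (1 + 0.1/52)^624 ≈ 3.3162931266, so 20,850 × 3.3162931266 ≈ 69,144.7117.
B: (1 + 0.0322/365)^4380 ≈ 1.471648141, so 20,850 × 1.471648141 ≈ 30,683.8637.
Difference ≈ 38,460.8480 in favor of A.

Account A, by $38,460.85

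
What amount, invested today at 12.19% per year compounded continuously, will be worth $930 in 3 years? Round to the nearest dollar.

$645

P = A·e^(−rt) = 930·e^(−0.3657).
e^(−0.3657) ≈ 0.693710883, so P ≈ 645.1511.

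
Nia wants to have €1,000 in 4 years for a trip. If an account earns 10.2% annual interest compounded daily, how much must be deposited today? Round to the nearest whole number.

Growth factor = (1 + 0.102/365)^1460 ≈ 1.50372145.
P = 1,000/1.50372145 ≈ 665.0168.

€665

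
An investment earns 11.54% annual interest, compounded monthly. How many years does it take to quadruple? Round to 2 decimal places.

(1 + 0.00961667)^(12t) = 4.
12t = ln 4 / ln(1 + 0.00961667) ≈ 1.3863/0.00957072 ≈ 144.8474.
t ≈ 12.0706.

12.07 years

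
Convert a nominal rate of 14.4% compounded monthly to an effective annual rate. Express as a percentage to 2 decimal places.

One year is 12 periods at 0.012 each: (1 + 0.012)^12 ≈ 1.153895.
EAR = 1.153895 − 1 ≈ 15.38946%.

15.39%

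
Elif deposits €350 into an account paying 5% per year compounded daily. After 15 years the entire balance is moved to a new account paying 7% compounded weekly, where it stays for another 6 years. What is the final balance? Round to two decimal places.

Phase 1: 350·(1 + 0.05/365)^5475 ≈ 740.9119.
Phase 2: 740.9119·(1 + 0.07/52)^312 ≈ 1,127.3211.

€1,127.32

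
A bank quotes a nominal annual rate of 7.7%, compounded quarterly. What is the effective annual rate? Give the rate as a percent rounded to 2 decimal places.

7.93%

EAR = (1 + 7.7%/4)^4 − 1 = (1 + 0.01925)^4 − 1.
(1 + 0.01925)^4 ≈ 1.079252, so EAR ≈ 7.92520%.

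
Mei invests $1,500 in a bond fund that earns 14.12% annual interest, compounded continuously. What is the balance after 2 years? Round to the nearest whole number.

A = P·e^(rt) = 1,500·e^(0.1412·2) = 1,500·e^0.2824.
e^0.2824 ≈ 1.326309138, so A ≈ 1,989.4637.

$1,989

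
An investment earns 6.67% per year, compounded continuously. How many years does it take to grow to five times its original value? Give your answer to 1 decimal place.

e^(0.0667t) = 5, so 0.0667t = ln 5 ≈ 1.6094.
t ≈ 1.6094/0.0667 ≈ 24.1295.

24.1 years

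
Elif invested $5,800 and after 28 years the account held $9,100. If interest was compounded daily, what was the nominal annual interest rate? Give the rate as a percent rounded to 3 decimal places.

The 10220-period growth factor is 9,100/5,800 = 1.56897.
r/365 = 1.56897^(1/10220) − 1 ≈ 0.000044073, so r ≈ 365·0.000044073 = 1.60867%.

1.609%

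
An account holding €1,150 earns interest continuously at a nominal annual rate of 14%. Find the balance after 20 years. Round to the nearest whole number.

A = P·e^(rt) = 1,150·e^(0.14·20) = 1,150·e^2.8.
e^2.8 ≈ 16.444646771, so A ≈ 18,911.3438.

€18,911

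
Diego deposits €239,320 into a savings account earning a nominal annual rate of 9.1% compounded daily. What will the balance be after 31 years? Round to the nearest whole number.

€4,017,640

Growth factor = (1 + 0.091/365)^11315 ≈ 16.78773230176.
A ≈ 239,320 × 16.78773230176 ≈ 4,017,640.0945.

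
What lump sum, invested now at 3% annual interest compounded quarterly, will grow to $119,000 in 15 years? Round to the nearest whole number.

$76,005

Growth factor = (1 + 0.0075)^60 ≈ 1.56568102694.
P = 119,000/1.56568102694 ≈ 76,005.2641.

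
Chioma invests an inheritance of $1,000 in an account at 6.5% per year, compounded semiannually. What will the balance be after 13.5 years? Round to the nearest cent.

$2,371.55

Growth factor = (1 + 0.0325)^27 ≈ 2.371546415.
A ≈ 1,000 × 2.371546415 ≈ 2,371.5464.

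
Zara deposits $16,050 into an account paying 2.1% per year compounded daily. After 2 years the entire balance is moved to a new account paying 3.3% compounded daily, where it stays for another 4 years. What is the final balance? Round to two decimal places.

$19,100.25

Phase 1: 16,050·(1 + 0.021/365)^730 ≈ 16,738.4362.
Phase 2: 16,738.4362·(1 + 0.033/365)^1460 ≈ 19,100.2548.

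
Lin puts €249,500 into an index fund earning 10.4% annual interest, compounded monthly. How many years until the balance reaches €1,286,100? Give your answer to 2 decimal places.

(1 + 0.00866667)^(12t) = 1,286,100/249,500 = 5.1547.
12t·ln(1 + 0.00866667) = ln(5.1547); 12t = 1.6399/0.00862933 ≈ 190.0392.
t ≈ 15.8366 years.

15.84 years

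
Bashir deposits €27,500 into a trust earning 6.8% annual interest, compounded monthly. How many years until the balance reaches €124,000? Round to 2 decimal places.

We need (1 + 0.00566667)^(12t) = 4.5091, so 12t = ln 4.5091 / ln 1.005667 ≈ 266.5339.
t ≈ 266.5339/12 = 22.2112 years.

22.21 years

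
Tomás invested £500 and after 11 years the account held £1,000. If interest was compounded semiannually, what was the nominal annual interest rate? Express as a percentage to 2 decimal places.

6.40%

(1 + r/2)^22 = 1,000/500 = 2.
1 + r/2 = 2^(1/22) ≈ 1.032008, so r/2 ≈ 0.0320083.
r ≈ 2·0.0320083 = 6.40166%.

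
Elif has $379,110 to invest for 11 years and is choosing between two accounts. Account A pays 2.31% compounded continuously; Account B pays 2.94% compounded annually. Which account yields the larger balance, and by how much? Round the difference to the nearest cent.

Account B, by $32,637.23

Account A growth factor: e^(0.0231·11) = e^0.2541 ≈ 1.28930072789; balance ≈ 488,786.7990.
Account B growth factor: (1 + 0.0294)^11 ≈ 1.37538981203; balance ≈ 521,424.0316.
Account B is larger by 32,637.2327.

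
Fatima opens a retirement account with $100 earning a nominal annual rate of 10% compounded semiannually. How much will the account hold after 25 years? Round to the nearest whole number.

Periodic rate = 10%/2 = 0.05; periods = 2·25 = 50.
A = 100·(1 + 0.05)^50 ≈ 100·11.46739979 ≈ 1,146.7400.

$1,147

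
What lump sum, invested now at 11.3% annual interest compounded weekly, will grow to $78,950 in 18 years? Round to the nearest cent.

$10,350.36

Growth factor = (1 + 0.113/52)^936 ≈ 7.6277520141.
P = 78,950/7.6277520141 ≈ 10,350.3627.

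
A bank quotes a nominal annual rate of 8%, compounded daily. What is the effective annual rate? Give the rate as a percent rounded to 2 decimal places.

8.33%

One year is 365 periods at 0.000219178 each: (1 + 0.000219178)^365 ≈ 1.083278.
EAR = 1.083278 − 1 ≈ 8.32776%.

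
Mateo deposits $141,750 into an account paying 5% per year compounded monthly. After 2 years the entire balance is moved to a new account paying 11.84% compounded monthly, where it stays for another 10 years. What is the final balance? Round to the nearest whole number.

Phase 1: 141,750·(1 + 0.05/12)^24 ≈ 156,625.4343.
Phase 2: 156,625.4343·(1 + 0.1184/12)^120 ≈ 508,799.6167.

$508,800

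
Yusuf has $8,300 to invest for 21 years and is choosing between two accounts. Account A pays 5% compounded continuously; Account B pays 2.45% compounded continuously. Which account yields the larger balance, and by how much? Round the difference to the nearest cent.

Account A, by $9,834.25

A: e^(0.05·21) = e^1.05 ≈ 2.8576511181, so 8,300 × 2.8576511181 ≈ 23,718.5043.
B: e^(0.0245·21) = e^0.5145 ≈ 1.6728018917, so 8,300 × 1.6728018917 ≈ 13,884.2557.
Difference ≈ 9,834.2486 in favor of A.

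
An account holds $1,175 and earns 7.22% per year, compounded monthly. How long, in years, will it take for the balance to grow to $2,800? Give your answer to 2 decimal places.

We need (1 + 0.00601667)^(12t) = 2.383, so 12t = ln 2.383 / ln 1.006017 ≈ 144.7581.
t ≈ 144.7581/12 = 12.0632 years.

12.06 years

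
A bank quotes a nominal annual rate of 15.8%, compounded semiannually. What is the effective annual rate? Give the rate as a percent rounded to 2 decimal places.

16.42%

EAR = (1 + 15.8%/2)^2 − 1 = (1 + 0.079)^2 − 1.
(1 + 0.079)^2 ≈ 1.164241, so EAR ≈ 16.42410%.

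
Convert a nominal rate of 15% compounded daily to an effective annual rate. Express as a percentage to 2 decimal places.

16.18%

One year is 365 periods at 0.000410959 each: (1 + 0.000410959)^365 ≈ 1.161798.
EAR = 1.161798 − 1 ≈ 16.17984%.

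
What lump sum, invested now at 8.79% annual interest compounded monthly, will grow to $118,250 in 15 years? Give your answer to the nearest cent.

Periodic rate = 8.79%/12 = 0.007325; 180 periods.
P = 118,250/(1 + 0.007325)^180 ≈ 118,250/3.71989129692 ≈ 31,788.5633.

$31,788.56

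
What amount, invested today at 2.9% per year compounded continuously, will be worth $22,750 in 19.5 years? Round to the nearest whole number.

P = A·e^(−rt) = 22,750·e^(−0.5655).
e^(−0.5655) ≈ 0.56807603772, so P ≈ 12,923.7299.

$12,924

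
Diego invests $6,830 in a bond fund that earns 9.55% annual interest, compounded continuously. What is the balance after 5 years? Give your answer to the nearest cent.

A = P·e^(rt) = 6,830·e^(0.0955·5) = 6,830·e^0.4775.
e^0.4775 ≈ 1.6120392622, so A ≈ 11,010.2282.

$11,010.23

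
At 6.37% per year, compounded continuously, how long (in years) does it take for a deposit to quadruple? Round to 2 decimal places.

e^(0.0637t) = 4, so 0.0637t = ln 4 ≈ 1.3863.
t ≈ 1.3863/0.0637 ≈ 21.7629.

21.76 years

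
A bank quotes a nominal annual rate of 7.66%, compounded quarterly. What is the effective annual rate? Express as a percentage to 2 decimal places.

7.88%

One year is 4 periods at 0.01915 each: (1 + 0.01915)^4 ≈ 1.078829.
EAR = 1.078829 − 1 ≈ 7.88286%.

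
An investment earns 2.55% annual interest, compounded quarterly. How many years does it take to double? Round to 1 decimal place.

27.3 years

(1 + 0.006375)^(4t) = 2.
4t = ln 2 / ln(1 + 0.006375) ≈ 0.69315/0.00635477 ≈ 109.0752.
t ≈ 27.2688.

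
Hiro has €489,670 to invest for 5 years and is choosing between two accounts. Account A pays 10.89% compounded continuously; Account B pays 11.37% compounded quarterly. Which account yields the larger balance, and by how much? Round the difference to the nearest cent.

Account A growth factor: e^(0.1089·5) = e^0.5445 ≈ 1.72374629373; balance ≈ 844,066.8476.
Account B growth factor: (1 + 0.028425)^20 ≈ 1.75167086851; balance ≈ 857,740.6742.
Account B is larger by 13,673.8265.

Account B, by €13,673.83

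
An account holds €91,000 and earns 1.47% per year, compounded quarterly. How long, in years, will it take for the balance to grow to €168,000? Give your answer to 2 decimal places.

41.78 years

We need (1 + 0.003675)^(4t) = 1.8462, so 4t = ln 1.8462 / ln 1.003675 ≈ 167.1375.
t ≈ 167.1375/4 = 41.7844 years.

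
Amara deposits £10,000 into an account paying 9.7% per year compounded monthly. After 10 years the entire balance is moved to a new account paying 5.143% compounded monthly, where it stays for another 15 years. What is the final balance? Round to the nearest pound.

Phase 1: 10,000·(1 + 0.097/12)^120 ≈ 26,276.7804.
Phase 2: 26,276.7804·(1 + 0.05143/12)^180 ≈ 56,740.4427.

£56,740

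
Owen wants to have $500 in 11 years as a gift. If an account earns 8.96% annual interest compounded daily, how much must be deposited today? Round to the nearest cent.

Periodic rate = 8.96%/365 = 0.000245479; 4015 periods.
P = 500/(1 + 0.0896/365)^4015 ≈ 500/2.67909499 ≈ 186.6302.

$186.63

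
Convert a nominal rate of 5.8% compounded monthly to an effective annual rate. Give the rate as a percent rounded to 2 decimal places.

5.96%

EAR = (1 + 5.8%/12)^12 − 1 = (1 + 0.00483333)^12 − 1.
(1 + 0.00483333)^12 ≈ 1.059567, so EAR ≈ 5.95669%.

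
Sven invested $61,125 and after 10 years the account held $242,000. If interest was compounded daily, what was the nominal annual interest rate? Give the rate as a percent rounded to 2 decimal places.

13.76%

(1 + r/365)^3650 = 242,000/61,125 = 3.9591.
1 + r/365 = 3.9591^(1/3650) ≈ 1.000377, so r/365 ≈ 0.000377062.
r ≈ 365·0.000377062 = 13.76276%.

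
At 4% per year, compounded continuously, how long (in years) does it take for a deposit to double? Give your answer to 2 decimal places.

17.33 years

e^(0.04t) = 2, so 0.04t = ln 2 ≈ 0.69315.
t ≈ 0.69315/0.04 ≈ 17.3287.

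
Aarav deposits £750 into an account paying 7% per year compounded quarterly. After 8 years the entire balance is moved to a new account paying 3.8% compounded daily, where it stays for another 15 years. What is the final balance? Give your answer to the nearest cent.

£2,310.46

After 8 years at 7%: 750 × 1.742213492 ≈ 1,306.6601.
Then 15 years at 3.8%: 1,306.6601 × 1.768214589 ≈ 2,310.4555.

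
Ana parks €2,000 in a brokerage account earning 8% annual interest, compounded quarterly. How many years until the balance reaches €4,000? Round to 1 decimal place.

We need (1 + 0.02)^(4t) = 2, so 4t = ln 2 / ln 1.02 ≈ 35.0028.
t ≈ 35.0028/4 = 8.7507 years.

8.8 years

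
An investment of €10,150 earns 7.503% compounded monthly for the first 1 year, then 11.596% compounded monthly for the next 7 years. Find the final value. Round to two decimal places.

€24,534.82

Phase 1: 10,150·(1 + 0.0062525)^12 ≈ 10,938.2970.
Phase 2: 10,938.2970·(1 + 0.11596/12)^84 ≈ 24,534.8177.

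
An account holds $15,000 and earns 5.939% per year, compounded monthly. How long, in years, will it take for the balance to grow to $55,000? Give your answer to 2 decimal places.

21.93 years

We need (1 + 0.00494917)^(12t) = 3.6667, so 12t = ln 3.6667 / ln 1.004949 ≈ 263.1747.
t ≈ 263.1747/12 = 21.9312 years.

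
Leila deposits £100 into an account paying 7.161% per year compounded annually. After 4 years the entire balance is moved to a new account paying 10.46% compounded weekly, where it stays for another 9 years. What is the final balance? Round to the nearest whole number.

£338

Phase 1: 100·(1 + 0.07161)^4 ≈ 131.8703.
Phase 2: 131.8703·(1 + 0.1046/52)^468 ≈ 337.7390.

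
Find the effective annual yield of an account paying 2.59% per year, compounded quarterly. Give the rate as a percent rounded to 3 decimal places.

EAR = (1 + 2.59%/4)^4 − 1 = (1 + 0.006475)^4 − 1.
(1 + 0.006475)^4 ≈ 1.026153, so EAR ≈ 2.61526%.

2.615%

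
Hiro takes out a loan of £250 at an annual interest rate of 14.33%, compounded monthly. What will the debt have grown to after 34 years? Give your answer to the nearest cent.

Periodic rate = 14.33%/12 = 0.0119417; periods = 12·34 = 408.
A = 250·(1 + 0.1433/12)^408 ≈ 250·126.89226872 ≈ 31,723.0672.

£31,723.07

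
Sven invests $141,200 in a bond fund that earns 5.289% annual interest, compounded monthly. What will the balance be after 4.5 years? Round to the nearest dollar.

Growth factor = (1 + 0.0044075)^54 ≈ 1.26805221295.
A ≈ 141,200 × 1.26805221295 ≈ 179,048.9725.

$179,049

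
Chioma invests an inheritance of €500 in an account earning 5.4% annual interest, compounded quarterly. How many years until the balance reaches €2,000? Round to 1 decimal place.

25.8 years

We need (1 + 0.0135)^(4t) = 4, so 4t = ln 4 / ln 1.0135 ≈ 103.3801.
t ≈ 103.3801/4 = 25.8450 years.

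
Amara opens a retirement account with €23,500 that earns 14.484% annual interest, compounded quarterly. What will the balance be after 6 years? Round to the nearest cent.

Periodic rate = 14.484%/4 = 0.03621; periods = 4·6 = 24.
A = 23,500·(1 + 0.03621)^24 ≈ 23,500·2.3482628076 ≈ 55,184.1760.

€55,184.18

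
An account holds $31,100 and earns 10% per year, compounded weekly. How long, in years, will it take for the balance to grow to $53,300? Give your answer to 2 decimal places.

5.39 years

We need (1 + 0.00192308)^(52t) = 1.7138, so 52t = ln 1.7138 / ln 1.001923 ≈ 280.4081.
t ≈ 280.4081/52 = 5.3925 years.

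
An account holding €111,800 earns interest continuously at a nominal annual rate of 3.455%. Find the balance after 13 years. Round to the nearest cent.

€175,188.33

A = P·e^(rt) = 111,800·e^(0.03455·13) = 111,800·e^0.44915.
e^0.44915 ≈ 1.56697968652, so A ≈ 175,188.3290.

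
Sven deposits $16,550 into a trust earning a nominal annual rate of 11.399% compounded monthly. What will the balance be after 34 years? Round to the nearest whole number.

$783,487

Growth factor = (1 + 0.11399/12)^408 ≈ 47.3405857815.
A ≈ 16,550 × 47.3405857815 ≈ 783,486.6947.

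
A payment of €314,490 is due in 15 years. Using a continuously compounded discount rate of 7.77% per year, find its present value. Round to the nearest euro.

P = A·e^(−rt) = 314,490·e^(−1.1655).
e^(−1.1655) ≈ 0.311766739685, so P ≈ 98,047.5220.

€98,048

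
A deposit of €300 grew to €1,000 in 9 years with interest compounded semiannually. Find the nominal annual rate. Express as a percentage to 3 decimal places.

13.835%

The 18-period growth factor is 1,000/300 = 3.33333.
r/2 = 3.33333^(1/18) − 1 ≈ 0.0691751, so r ≈ 2·0.0691751 = 13.83501%.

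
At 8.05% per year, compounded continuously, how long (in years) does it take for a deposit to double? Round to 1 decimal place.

e^(0.0805t) = 2, so 0.0805t = ln 2 ≈ 0.69315.
t ≈ 0.69315/0.0805 ≈ 8.6105.

8.6 years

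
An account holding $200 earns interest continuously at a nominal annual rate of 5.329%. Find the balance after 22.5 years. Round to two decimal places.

$663.38

A = P·e^(rt) = 200·e^(0.05329·22.5) = 200·e^1.199025.
e^1.199025 ≈ 3.31688139, so A ≈ 663.3763.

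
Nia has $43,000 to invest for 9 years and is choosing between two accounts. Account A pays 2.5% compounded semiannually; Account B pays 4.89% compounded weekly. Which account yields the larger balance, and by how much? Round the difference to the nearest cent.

A: (1 + 0.0125)^18 ≈ 1.2505773941, so 43,000 × 1.2505773941 ≈ 53,774.8279.
B: (1 + 0.0489/52)^468 ≈ 1.5525413951, so 43,000 × 1.5525413951 ≈ 66,759.2800.
Difference ≈ 12,984.4520 in favor of B.

Account B, by $12,984.45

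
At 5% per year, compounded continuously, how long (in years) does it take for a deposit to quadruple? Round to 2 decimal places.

e^(0.05t) = 4, so 0.05t = ln 4 ≈ 1.3863.
t ≈ 1.3863/0.05 ≈ 27.7259.

27.73 years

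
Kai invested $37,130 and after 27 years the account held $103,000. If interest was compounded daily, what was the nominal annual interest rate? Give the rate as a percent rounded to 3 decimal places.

3.779%

(1 + r/365)^9855 = 103,000/37,130 = 2.77404.
1 + r/365 = 2.77404^(1/9855) ≈ 1.000104, so r/365 ≈ 0.000103537.
r ≈ 365·0.000103537 = 3.77910%.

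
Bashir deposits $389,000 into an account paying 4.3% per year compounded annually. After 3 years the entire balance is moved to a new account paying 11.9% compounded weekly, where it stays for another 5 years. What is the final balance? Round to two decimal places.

$799,673.16

After 3 years at 4.3%: 389,000 × 1.134626507 ≈ 441,369.7112.
Then 5 years at 11.9%: 441,369.7112 × 1.81179890086 ≈ 799,673.1577.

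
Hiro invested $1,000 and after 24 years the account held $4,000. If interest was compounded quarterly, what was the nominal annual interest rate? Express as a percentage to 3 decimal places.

The 96-period growth factor is 4,000/1,000 = 4.
r/4 = 4^(1/96) − 1 ≈ 0.0145453, so r ≈ 4·0.0145453 = 5.81813%.

5.818%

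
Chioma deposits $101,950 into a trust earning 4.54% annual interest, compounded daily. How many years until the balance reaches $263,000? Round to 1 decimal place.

20.9 years

We need (1 + 0.000124384)^(365t) = 2.5797, so 365t = ln 2.5797 / ln 1.000124 ≈ 7619.4190.
t ≈ 7619.4190/365 = 20.8751 years.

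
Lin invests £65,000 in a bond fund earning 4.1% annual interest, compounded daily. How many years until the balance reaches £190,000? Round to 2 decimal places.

26.16 years

(1 + 0.000112329)^(365t) = 190,000/65,000 = 2.9231.
365t·ln(1 + 0.000112329) = ln(2.9231); 365t = 1.0726/0.000112322 ≈ 9549.6200.
t ≈ 26.1633 years.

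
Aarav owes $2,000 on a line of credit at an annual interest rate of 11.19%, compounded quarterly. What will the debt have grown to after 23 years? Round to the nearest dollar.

$25,318

Growth factor = (1 + 0.027975)^92 ≈ 12.658867854.
A ≈ 2,000 × 12.658867854 ≈ 25,317.7357.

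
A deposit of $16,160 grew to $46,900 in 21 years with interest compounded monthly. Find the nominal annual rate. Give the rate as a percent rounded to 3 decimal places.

5.084%

The 252-period growth factor is 46,900/16,160 = 2.90223.
r/12 = 2.90223^(1/252) − 1 ≈ 0.00423704, so r ≈ 12·0.00423704 = 5.08445%.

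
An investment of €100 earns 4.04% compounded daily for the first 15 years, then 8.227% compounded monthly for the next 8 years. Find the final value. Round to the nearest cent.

After 15 years at 4.04%: 100 × 1.83302291 ≈ 183.3023.
Then 8 years at 8.227%: 183.3023 × 1.92690317 ≈ 353.2058.

€353.21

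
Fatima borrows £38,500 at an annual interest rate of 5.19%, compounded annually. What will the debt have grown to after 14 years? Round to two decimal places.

£78,181.34

Growth factor = (1 + 0.0519)^14 ≈ 2.0306841149.
A ≈ 38,500 × 2.0306841149 ≈ 78,181.3384.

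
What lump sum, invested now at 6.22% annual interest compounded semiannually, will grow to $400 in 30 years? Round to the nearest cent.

$63.68

Periodic rate = 6.22%/2 = 0.0311; 60 periods.
P = 400/(1 + 0.0311)^60 ≈ 400/6.28126638 ≈ 63.6814.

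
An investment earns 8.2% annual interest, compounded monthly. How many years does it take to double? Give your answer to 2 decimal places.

8.48 years

(1 + 0.00683333)^(12t) = 2.
12t = ln 2 / ln(1 + 0.00683333) ≈ 0.69315/0.00681009 ≈ 101.7824.
t ≈ 8.4819.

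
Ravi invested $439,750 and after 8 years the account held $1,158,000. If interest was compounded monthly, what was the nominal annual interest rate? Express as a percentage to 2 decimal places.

12.16%

The 96-period growth factor is 1,158,000/439,750 = 2.63331.
r/12 = 2.63331^(1/96) − 1 ≈ 0.0101369, so r ≈ 12·0.0101369 = 12.16428%.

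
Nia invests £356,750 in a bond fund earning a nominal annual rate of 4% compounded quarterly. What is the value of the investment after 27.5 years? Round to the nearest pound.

Periodic rate = 4%/4 = 0.01; periods = 4·27.5 = 110.
A = 356,750·(1 + 0.01)^110 ≈ 356,750·2.987797201097 ≈ 1,065,896.6515.

£1,065,897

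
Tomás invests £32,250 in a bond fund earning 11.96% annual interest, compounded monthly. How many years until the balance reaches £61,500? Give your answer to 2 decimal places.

We need (1 + 0.00996667)^(12t) = 1.907, so 12t = ln 1.907 / ln 1.009967 ≈ 65.0900.
t ≈ 65.0900/12 = 5.4242 years.

5.42 years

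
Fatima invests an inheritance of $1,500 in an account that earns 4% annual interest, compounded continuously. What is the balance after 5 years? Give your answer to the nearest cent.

$1,832.10

A = P·e^(rt) = 1,500·e^(0.04·5) = 1,500·e^0.2.
e^0.2 ≈ 1.221402758, so A ≈ 1,832.1041.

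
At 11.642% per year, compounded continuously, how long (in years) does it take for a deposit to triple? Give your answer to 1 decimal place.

e^(0.11642t) = 3, so 0.11642t = ln 3 ≈ 1.0986.
t ≈ 1.0986/0.11642 ≈ 9.4366.

9.4 years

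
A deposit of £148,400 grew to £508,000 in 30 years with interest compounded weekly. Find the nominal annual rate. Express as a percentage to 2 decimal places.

4.10%

(1 + r/52)^1560 = 508,000/148,400 = 3.42318.
1 + r/52 = 3.42318^(1/1560) ≈ 1.000789, so r/52 ≈ 0.000789138.
r ≈ 52·0.000789138 = 4.10352%.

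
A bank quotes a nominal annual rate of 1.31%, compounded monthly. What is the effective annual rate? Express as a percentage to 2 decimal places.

EAR = (1 + 1.31%/12)^12 − 1 = (1 + 0.00109167)^12 − 1.
(1 + 0.00109167)^12 ≈ 1.013179, so EAR ≈ 1.31789%.

1.32%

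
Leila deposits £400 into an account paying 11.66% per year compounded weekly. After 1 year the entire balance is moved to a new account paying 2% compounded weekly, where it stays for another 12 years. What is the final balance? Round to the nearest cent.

£571.28

After 1 years at 11.66%: 400 × 1.12352321 ≈ 449.4093.
Then 12 years at 2%: 449.4093 × 1.27119049 ≈ 571.2848.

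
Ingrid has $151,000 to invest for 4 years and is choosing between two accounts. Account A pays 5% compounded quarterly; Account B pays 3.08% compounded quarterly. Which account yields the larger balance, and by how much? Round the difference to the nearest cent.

Account A, by $13,486.20

Account A growth factor: (1 + 0.0125)^16 ≈ 1.2198895477; balance ≈ 184,203.3217.
Account B growth factor: (1 + 0.0077)^16 ≈ 1.13057697625; balance ≈ 170,717.1234.
Account A is larger by 13,486.1983.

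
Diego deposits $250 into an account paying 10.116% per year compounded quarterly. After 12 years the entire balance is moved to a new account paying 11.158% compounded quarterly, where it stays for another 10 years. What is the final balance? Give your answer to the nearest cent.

$2,491.91

Phase 1: 250·(1 + 0.02529)^48 ≈ 829.0537.
Phase 2: 829.0537·(1 + 0.027895)^40 ≈ 2,491.9125.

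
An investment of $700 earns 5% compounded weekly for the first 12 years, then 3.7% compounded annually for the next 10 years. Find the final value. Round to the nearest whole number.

Phase 1: 700·(1 + 0.05/52)^624 ≈ 1,275.1155.
Phase 2: 1,275.1155·(1 + 0.037)^10 ≈ 1,833.7372.

$1,834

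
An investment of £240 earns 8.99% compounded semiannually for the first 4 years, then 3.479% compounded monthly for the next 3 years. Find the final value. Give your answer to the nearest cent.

£378.65

Phase 1: 240·(1 + 0.04495)^8 ≈ 341.1735.
Phase 2: 341.1735·(1 + 0.03479/12)^36 ≈ 378.6492.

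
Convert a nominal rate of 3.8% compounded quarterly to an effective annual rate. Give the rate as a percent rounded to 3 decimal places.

3.854%

EAR = (1 + 3.8%/4)^4 − 1 = (1 + 0.0095)^4 − 1.
(1 + 0.0095)^4 ≈ 1.038545, so EAR ≈ 3.85449%.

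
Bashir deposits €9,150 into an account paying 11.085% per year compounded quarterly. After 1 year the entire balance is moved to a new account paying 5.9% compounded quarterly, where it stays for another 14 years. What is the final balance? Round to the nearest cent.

€23,174.75

Phase 1: 9,150·(1 + 0.0277125)^4 ≈ 10,207.2241.
Phase 2: 10,207.2241·(1 + 0.01475)^56 ≈ 23,174.7474.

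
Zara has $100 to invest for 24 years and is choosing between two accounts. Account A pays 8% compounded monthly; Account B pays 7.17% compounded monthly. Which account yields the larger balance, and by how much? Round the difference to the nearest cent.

Account A, by $121.72

A: (1 + 0.08/12)^288 ≈ 6.77763556, so 100 × 6.77763556 ≈ 677.7636.
B: (1 + 0.005975)^288 ≈ 5.56045254, so 100 × 5.56045254 ≈ 556.0453.
Difference ≈ 121.7183 in favor of A.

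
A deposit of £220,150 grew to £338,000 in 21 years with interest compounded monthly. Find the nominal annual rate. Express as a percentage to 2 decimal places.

2.04%

The 252-period growth factor is 338,000/220,150 = 1.53532.
r/12 = 1.53532^(1/252) − 1 ≈ 0.00170278, so r ≈ 12·0.00170278 = 2.04334%.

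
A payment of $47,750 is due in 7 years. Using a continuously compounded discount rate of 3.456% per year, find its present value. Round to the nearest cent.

P = A·e^(−rt) = 47,750·e^(−0.24192).
e^(−0.24192) ≈ 0.78511898456, so P ≈ 37,489.4315.

$37,489.43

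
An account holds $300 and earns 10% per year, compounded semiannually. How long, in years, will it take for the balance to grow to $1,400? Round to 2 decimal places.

15.79 years

We need (1 + 0.05)^(2t) = 4.6667, so 2t = ln 4.6667 / ln 1.05 ≈ 31.5729.
t ≈ 31.5729/2 = 15.7864 years.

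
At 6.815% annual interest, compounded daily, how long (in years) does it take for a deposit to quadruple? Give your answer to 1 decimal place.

(1 + 0.000186712)^(365t) = 4.
365t = ln 4 / ln(1 + 0.000186712) ≈ 1.3863/0.000186695 ≈ 7425.4538.
t ≈ 20.3437.

20.3 years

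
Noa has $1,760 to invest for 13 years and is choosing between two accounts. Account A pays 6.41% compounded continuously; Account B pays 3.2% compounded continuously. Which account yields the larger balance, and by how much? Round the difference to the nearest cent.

Account A, by $1,381.62

A: e^(0.0641·13) = e^0.8333 ≈ 2.300899193, so 1,760 × 2.300899193 ≈ 4,049.5826.
B: e^(0.032·13) = e^0.416 ≈ 1.515885869, so 1,760 × 1.515885869 ≈ 2,667.9591.
Difference ≈ 1,381.6235 in favor of A.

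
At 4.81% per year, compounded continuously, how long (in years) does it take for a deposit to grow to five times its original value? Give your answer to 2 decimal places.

33.46 years

e^(0.0481t) = 5, so 0.0481t = ln 5 ≈ 1.6094.
t ≈ 1.6094/0.0481 ≈ 33.4602.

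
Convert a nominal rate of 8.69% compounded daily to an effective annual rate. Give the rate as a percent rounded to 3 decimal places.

One year is 365 periods at 0.000238082 each: (1 + 0.000238082)^365 ≈ 1.090776.
EAR = 1.090776 − 1 ≈ 9.07763%.

9.078%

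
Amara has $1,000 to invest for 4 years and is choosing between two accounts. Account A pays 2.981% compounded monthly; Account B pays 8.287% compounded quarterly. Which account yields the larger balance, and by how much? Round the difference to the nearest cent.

Account B, by $261.84

A: (1 + 0.02981/12)^48 ≈ 1.126473705, so 1,000 × 1.126473705 ≈ 1,126.4737.
B: (1 + 0.0207175)^16 ≈ 1.388318055, so 1,000 × 1.388318055 ≈ 1,388.3181.
Difference ≈ 261.8443 in favor of B.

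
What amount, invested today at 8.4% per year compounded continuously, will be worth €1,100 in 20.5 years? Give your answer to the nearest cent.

€196.58

P = A·e^(−rt) = 1,100·e^(−1.722).
e^(−1.722) ≈ 0.1787083735, so P ≈ 196.5792.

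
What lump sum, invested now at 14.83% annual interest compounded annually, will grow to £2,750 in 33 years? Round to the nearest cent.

Growth factor = (1 + 0.1483)^33 ≈ 95.90186197.
P = 2,750/95.90186197 ≈ 28.6751.

£28.68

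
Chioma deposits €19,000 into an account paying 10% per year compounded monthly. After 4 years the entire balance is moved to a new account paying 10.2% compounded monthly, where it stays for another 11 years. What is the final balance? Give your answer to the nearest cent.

After 4 years at 10%: 19,000 × 1.4893540986 ≈ 28,297.7279.
Then 11 years at 10.2%: 28,297.7279 × 3.0564629552 ≈ 86,490.9570.

€86,490.96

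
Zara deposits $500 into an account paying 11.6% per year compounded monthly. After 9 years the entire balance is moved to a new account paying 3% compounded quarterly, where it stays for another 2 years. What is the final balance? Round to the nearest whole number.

$1,500

Phase 1: 500·(1 + 0.116/12)^108 ≈ 1,413.1752.
Phase 2: 1,413.1752·(1 + 0.0075)^8 ≈ 1,500.2252.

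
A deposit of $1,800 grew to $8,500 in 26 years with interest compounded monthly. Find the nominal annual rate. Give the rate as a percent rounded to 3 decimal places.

5.985%

(1 + r/12)^312 = 8,500/1,800 = 4.72222.
1 + r/12 = 4.72222^(1/312) ≈ 1.004988, so r/12 ≈ 0.00498765.
r ≈ 12·0.00498765 = 5.98518%.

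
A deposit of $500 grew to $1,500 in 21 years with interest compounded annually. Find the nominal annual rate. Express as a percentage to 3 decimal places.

The 21-period growth factor is 1,500/500 = 3.
r = 3^(1/21) − 1 ≈ 0.0537075, i.e. 5.37075%.

5.371%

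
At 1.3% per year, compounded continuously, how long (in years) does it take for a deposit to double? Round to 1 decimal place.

53.3 years

e^(0.013t) = 2, so 0.013t = ln 2 ≈ 0.69315.
t ≈ 0.69315/0.013 ≈ 53.3190.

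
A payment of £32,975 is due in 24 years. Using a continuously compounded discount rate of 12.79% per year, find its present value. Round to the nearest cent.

£1,531.35

P = A·e^(−rt) = 32,975·e^(−3.0696).
e^(−3.0696) ≈ 0.046439727034, so P ≈ 1,531.3500.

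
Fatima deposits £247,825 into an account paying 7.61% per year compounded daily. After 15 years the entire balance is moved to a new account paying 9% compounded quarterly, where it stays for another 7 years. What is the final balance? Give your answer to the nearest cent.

£1,446,816.52

Phase 1: 247,825·(1 + 0.0761/365)^5475 ≈ 775,962.2491.
Phase 2: 775,962.2491·(1 + 0.0225)^28 ≈ 1,446,816.5241.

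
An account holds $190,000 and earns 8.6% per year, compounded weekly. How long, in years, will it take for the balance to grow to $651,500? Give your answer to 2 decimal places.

14.34 years

We need (1 + 0.00165385)^(52t) = 3.4289, so 52t = ln 3.4289 / ln 1.001654 ≈ 745.6994.
t ≈ 745.6994/52 = 14.3404 years.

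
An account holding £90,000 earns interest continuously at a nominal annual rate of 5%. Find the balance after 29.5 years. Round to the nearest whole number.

£393,393

A = P·e^(rt) = 90,000·e^(0.05·29.5) = 90,000·e^1.475.
e^1.475 ≈ 4.37103577293, so A ≈ 393,393.2196.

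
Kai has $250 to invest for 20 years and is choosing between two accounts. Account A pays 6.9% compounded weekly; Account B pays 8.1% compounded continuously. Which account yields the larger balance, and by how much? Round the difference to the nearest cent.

A: (1 + 0.069/52)^1040 ≈ 3.97126718, so 250 × 3.97126718 ≈ 992.8168.
B: e^(0.081·20) = e^1.62 ≈ 5.053090317, so 250 × 5.053090317 ≈ 1,263.2726.
Difference ≈ 270.4558 in favor of B.

Account B, by $270.46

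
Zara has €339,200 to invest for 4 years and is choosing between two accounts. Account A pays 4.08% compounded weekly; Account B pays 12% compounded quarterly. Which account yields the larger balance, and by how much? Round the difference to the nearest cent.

A: (1 + 0.0408/52)^208 ≈ 1.17719678799, so 339,200 × 1.17719678799 ≈ 399,305.1505.
B: (1 + 0.03)^16 ≈ 1.6047064391, so 339,200 × 1.6047064391 ≈ 544,316.4241.
Difference ≈ 145,011.2737 in favor of B.

Account B, by €145,011.27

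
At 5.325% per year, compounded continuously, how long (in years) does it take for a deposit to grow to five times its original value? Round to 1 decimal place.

e^(0.05325t) = 5, so 0.05325t = ln 5 ≈ 1.6094.
t ≈ 1.6094/0.05325 ≈ 30.2242.

30.2 years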